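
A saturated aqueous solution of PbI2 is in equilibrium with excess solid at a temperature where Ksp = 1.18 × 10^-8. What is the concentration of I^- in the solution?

PbI2(s) <=> Pb^2+(aq) + 2 I^-(aq)
Ksp = [Pb^2+][I^-]^2
If s mol/L of PbI2 dissolves, [Pb^2+] = s and [I^-] = 2s.
Ksp = s(2s)^2 = 4s^3
s^3 = 1.18 × 10^-8 / 4, so s = 1.434 x 10^-3 M
[I^-] = 2s = 2.87 × 10^-3 M

[I^-] ≈ 2.87e-3 M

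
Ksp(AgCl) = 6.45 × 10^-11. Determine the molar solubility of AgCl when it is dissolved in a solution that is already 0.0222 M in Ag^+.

s ≈ 2.91 x 10^-9 M

AgCl(s) <=> Ag^+(aq) + Cl^-(aq)
Ksp = [Ag^+][Cl^-]
If s mol/L dissolves here, [Ag^+] = 0.0222 + s ≈ 0.0222, [Cl^-] = s (Ksp is small, so little additional dissolves).
Ksp ≈ 0.0222 × s
s = 2.91 × 10^-9 M
Check: s = 2.9 x 10^-9 ≪ 0.0222, so the approximation is valid.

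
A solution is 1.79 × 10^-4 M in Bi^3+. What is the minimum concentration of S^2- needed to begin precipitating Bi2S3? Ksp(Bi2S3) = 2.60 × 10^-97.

Bi2S3(s) ⇌ 2 Bi^3+ + 3 S^2-
Ksp = [Bi^3+]^2[S^2-]^3
Precipitation begins when Q = Ksp. With [Bi^3+] = 1.79 × 10^-4 M:
2.60 × 10^-97 = (1.79 × 10^-4)^2 × [S^2-]^3
[S^2-] = (2.60 × 10^-97 / 3.204 x 10^-8)^(1/3) = 2.01 x 10^-30 M

2.01 × 10^-30 M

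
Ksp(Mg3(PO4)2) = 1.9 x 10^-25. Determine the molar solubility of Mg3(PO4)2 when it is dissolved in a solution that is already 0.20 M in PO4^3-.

Mg3(PO4)2(s) ⇌ 3 Mg^2+(aq) + 2 PO4^3-(aq)
Ksp = [Mg^2+]^3[PO4^3-]^2
Let s = moles of Mg3(PO4)2 that dissolve per litre. [Mg^2+] = 3s, [PO4^3-] = 0.20 + 2s ≈ 0.20 (common-ion effect: PO4^3- is already 0.20 M).
Ksp ≈ (3s)^3 × (0.20)^2
s = 5.6 x 10^-9 M
Check: 2s = 1.1 × 10^-8 ≪ 0.20, so the approximation is valid.

s ≈ 5.6 × 10^-9 M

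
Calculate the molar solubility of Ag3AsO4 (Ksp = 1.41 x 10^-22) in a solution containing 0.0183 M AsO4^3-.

6.58 × 10^-8 M

Ag3AsO4(s) ⇌ 3 Ag^+ + AsO4^3-
Ksp = [Ag^+]^3[AsO4^3-]
If s mol/L dissolves here, [Ag^+] = 3s, [AsO4^3-] = 0.0183 + s ≈ 0.0183 (Ksp is small, so little additional dissolves).
Ksp ≈ (3s)^3 × 0.0183
s = 6.58 × 10^-8 M
Check: s = 6.6 × 10^-8 ≪ 0.0183, so the approximation is valid.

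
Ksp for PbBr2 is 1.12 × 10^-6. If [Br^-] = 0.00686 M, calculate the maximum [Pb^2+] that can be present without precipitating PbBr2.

PbBr2(s) ⇌ Pb^2+(aq) + 2 Br^-(aq)
Ksp = [Pb^2+][Br^-]^2
Precipitation begins when Q = Ksp. With [Br^-] = 0.00686 M:
1.12 × 10^-6 = (0.00686)^2 × [Pb^2+]
[Pb^2+] = (1.12 × 10^-6 / 4.706 × 10^-5) = 2.38 × 10^-2 M

[Pb^2+] = 0.0238 M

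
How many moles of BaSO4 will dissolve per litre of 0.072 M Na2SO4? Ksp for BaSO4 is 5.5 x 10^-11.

BaSO4(s) ⇌ Ba^2+ + SO4^2-
Ksp = [Ba^2+][SO4^2-]
If s mol/L dissolves here, [Ba^2+] = s, [SO4^2-] = 0.072 + s ≈ 0.072 (common-ion effect: SO4^2- is already 0.072 M).
Ksp ≈ s × 0.072
s = 7.6 × 10^-10 M
Check: s = 7.6 x 10^-10 ≪ 0.072, so the approximation is valid.

s = 7.6 x 10^-10 M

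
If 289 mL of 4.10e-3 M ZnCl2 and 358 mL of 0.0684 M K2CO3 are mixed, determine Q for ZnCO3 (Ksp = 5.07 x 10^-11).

Total volume = 289 + 358 = 647 mL.
[Zn^2+] = 4.10 × 10^-3 × (289/647) = 1.831 × 10^-3 M
[CO3^2-] = 6.84 × 10^-2 × (358/647) = 3.785 × 10^-2 M
ZnCO3(s) <=> Zn^2+(aq) + CO3^2-(aq), so Q = [Zn^2+][CO3^2-]
Q = (1.831 x 10^-3)(3.785 x 10^-2) = 6.93 × 10^-5
Q > Ksp, so ZnCO3 will precipitate.

Q = 6.93e-5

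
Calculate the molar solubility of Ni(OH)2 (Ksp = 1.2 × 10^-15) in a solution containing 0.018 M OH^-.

Ni(OH)2(s) ⇌ Ni^2+ + 2 OH^-
Ksp = [Ni^2+][OH^-]^2
Let s be the molar solubility in this solution. [Ni^2+] = s, [OH^-] = 0.018 + 2s ≈ 0.018 (since the OH^- already present dominates).
Ksp ≈ s × (0.018)^2
s = 3.7 x 10^-12 M
Check: 2s = 7.4 x 10^-12 ≪ 0.018, so the approximation is valid.

s ≈ 3.7 × 10^-12 M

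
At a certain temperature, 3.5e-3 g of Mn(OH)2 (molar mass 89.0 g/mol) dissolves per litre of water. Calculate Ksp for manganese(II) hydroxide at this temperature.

Molar solubility s = (3.5 × 10^-3 g/L) / (89.0 g/mol) = 3.93 x 10^-5 M.
Mn(OH)2(s) ⇌ Mn^2+ + 2 OH^-
Let s = molar solubility. Then [Mn^2+] = s and [OH^-] = 2s.
Ksp = [Mn^2+][OH^-]^2
Substituting: Ksp = s(2s)^2 = 4s^3
With s = 3.93 × 10^-5: Ksp = 2.4 × 10^-13

Ksp = 2.4 x 10^-13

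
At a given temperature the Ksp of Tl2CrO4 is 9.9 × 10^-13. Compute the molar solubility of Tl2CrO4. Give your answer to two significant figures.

Tl2CrO4(s) ⇌ 2 Tl^+(aq) + CrO4^2-(aq)
Ksp = [Tl^+]^2[CrO4^2-]
For each mole of Tl2CrO4 that dissolves: [Tl^+] = 2s, [CrO4^2-] = s.
So Ksp = (2s)^2 × s = 4s^3
Solving, s = (9.9 × 10^-13/4)^(1/3) = 6.3 x 10^-5 M

6.3e-5 M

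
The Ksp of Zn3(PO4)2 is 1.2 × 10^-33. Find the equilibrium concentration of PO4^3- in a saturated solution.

Zn3(PO4)2(s) ⇌ 3 Zn^2+ + 2 PO4^3-
Ksp = [Zn^2+]^3[PO4^3-]^2
If s mol/L of Zn3(PO4)2 dissolves, [Zn^2+] = 3s and [PO4^3-] = 2s.
Substituting: Ksp = (3s)^3(2s)^2 = 108s^5
s^5 = 1.2 × 10^-33 / 108, so s = 1.02 × 10^-7 M
[PO4^3-] = 2s = 2.0 x 10^-7 M

[PO4^3-] = 2.0 × 10^-7 M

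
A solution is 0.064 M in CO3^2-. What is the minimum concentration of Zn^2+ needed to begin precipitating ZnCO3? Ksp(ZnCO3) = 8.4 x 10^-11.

[Zn^2+] ≈ 1.3e-9 M

ZnCO3(s) <=> Zn^2+(aq) + CO3^2-(aq)
Ksp = [Zn^2+][CO3^2-]
Precipitation begins when Q = Ksp. With [CO3^2-] = 0.064 M:
8.4 x 10^-11 = (0.064) × [Zn^2+]
[Zn^2+] = (8.4 x 10^-11 / 6.4 x 10^-2) = 1.3 × 10^-9 M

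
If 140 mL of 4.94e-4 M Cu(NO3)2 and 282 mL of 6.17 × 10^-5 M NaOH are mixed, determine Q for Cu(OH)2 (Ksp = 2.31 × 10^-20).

Q = 2.79 × 10^-13

Total volume = 140 + 282 = 422 mL.
[Cu^2+] = 4.94 × 10^-4 × (140/422) = 1.639 x 10^-4 M
[OH^-] = 6.17 x 10^-5 × (282/422) = 4.123 × 10^-5 M
Cu(OH)2(s) ⇌ Cu^2+(aq) + 2 OH^-(aq), so Q = [Cu^2+][OH^-]^2
Q = (1.639 × 10^-4)(4.123 x 10^-5)^2 = 2.79 × 10^-13
Q > Ksp, so Cu(OH)2 will precipitate.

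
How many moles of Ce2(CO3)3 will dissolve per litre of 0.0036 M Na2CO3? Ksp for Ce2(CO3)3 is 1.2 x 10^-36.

Ce2(CO3)3(s) <=> 2 Ce^3+ + 3 CO3^2-
Ksp = [Ce^3+]^2[CO3^2-]^3
Let s = moles of Ce2(CO3)3 that dissolve per litre. [Ce^3+] = 2s, [CO3^2-] = 0.0036 + 3s ≈ 0.0036 (Ksp is small, so little additional dissolves).
Ksp ≈ (2s)^2 × (0.0036)^3
s = 2.5 × 10^-15 M
Check: 3s = 7.6 × 10^-15 ≪ 0.0036, so the approximation is valid.

s = 2.5 × 10^-15 M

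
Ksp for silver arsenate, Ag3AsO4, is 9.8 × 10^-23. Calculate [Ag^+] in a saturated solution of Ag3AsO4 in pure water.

Ag3AsO4(s) ⇌ 3 Ag^+(aq) + AsO4^3-(aq)
Ksp = [Ag^+]^3[AsO4^3-]
Let s = molar solubility. Then [Ag^+] = 3s and [AsO4^3-] = s.
Substituting: Ksp = (3s)^3s = 27s^4
s^4 = 9.8 × 10^-23 / 27, so s = 1.38 x 10^-6 M
[Ag^+] = 3s = 4.1 x 10^-6 M

[Ag^+] ≈ 4.1 x 10^-6 M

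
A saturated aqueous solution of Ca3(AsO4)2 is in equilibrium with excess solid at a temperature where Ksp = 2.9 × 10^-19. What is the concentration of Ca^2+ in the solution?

Ca3(AsO4)2(s) <=> 3 Ca^2+ + 2 AsO4^3-
Ksp = [Ca^2+]^3[AsO4^3-]^2
Let s = molar solubility. Then [Ca^2+] = 3s and [AsO4^3-] = 2s.
Ksp = (3s)^3(2s)^2 = 108s^5
Solving, s = (2.9 × 10^-19/108)^(1/5) = 7.69 x 10^-5 M
[Ca^2+] = 3s = 2.3 × 10^-4 M

2.3e-4 M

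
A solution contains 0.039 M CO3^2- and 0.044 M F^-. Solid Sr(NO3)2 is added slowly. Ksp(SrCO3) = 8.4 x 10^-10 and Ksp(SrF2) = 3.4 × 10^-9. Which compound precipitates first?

SrCO3

Precipitation of each salt starts when its ion product equals its Ksp.
For SrCO3: 8.4 x 10^-10 = 0.039 × [Sr^2+]  ⇒  [Sr^2+] = 2.2 × 10^-8 M.
For SrF2: 3.4 × 10^-9 = (0.044)^2 × [Sr^2+]  ⇒  [Sr^2+] = 1.8 × 10^-6 M.
The salt with the lower threshold [Sr^2+] precipitates first: SrCO3.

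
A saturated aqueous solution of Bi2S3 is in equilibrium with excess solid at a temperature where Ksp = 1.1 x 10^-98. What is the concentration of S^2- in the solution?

Bi2S3(s) <=> 2 Bi^3+(aq) + 3 S^2-(aq)
Ksp = [Bi^3+]^2[S^2-]^3
If s mol/L of Bi2S3 dissolves, [Bi^3+] = 2s and [S^2-] = 3s.
Ksp = (2s)^2(3s)^3 = 108s^5
s = (1.1 x 10^-98 / 108)^(1/5) = 1.00 x 10^-20 M
[S^2-] = 3s = 3.0 x 10^-20 M

[S^2-] ≈ 3.0 × 10^-20 M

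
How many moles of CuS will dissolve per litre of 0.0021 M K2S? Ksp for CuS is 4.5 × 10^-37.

s = 2.1 × 10^-34 M

CuS(s) ⇌ Cu^2+(aq) + S^2-(aq)
Ksp = [Cu^2+][S^2-]
Let s = moles of CuS that dissolve per litre. [Cu^2+] = s, [S^2-] = 0.0021 + s ≈ 0.0021 (since S^2- from K2S dominates).
Ksp ≈ s × 0.0021
s = 2.1 x 10^-34 M
Check: s = 2.1 x 10^-34 ≪ 0.0021, so the approximation is valid.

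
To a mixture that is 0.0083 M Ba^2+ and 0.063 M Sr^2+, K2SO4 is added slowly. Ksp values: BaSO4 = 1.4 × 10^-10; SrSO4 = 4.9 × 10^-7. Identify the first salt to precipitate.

Each salt begins to precipitate when Q = Ksp, i.e. when [SO4^2-] reaches its threshold.
For BaSO4: 1.4 × 10^-10 = 0.0083 × [SO4^2-]  ⇒  [SO4^2-] = 1.7 x 10^-8 M.
For SrSO4: 4.9 × 10^-7 = 0.063 × [SO4^2-]  ⇒  [SO4^2-] = 7.8 x 10^-6 M.
The salt with the lower threshold [SO4^2-] precipitates first: BaSO4.

BaSO4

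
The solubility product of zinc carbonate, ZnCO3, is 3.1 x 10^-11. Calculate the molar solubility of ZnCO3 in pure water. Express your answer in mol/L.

s = 5.6 × 10^-6 M

ZnCO3(s) ⇌ Zn^2+(aq) + CO3^2-(aq)
Ksp = [Zn^2+][CO3^2-]
With molar solubility s: [Zn^2+] = s, [CO3^2-] = s.
Ksp = (s)(s) = s^2
s = (3.1 x 10^-11)^(1/2) = 5.6 × 10^-6 M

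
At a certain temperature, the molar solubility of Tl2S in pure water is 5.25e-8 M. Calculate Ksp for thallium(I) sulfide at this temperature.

Ksp = 5.79 x 10^-22

Tl2S(s) ⇌ 2 Tl^+(aq) + S^2-(aq)
If s mol/L of Tl2S dissolves, [Tl^+] = 2s and [S^2-] = s.
Ksp = [Tl^+]^2[S^2-]
Ksp = (2s)^2s = 4s^3
With s = 5.25 x 10^-8: Ksp = 5.79 × 10^-22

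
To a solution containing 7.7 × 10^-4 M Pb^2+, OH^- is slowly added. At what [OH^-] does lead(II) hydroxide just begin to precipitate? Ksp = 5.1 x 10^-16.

[OH^-] = 8.1 x 10^-7 M

Pb(OH)2(s) ⇌ Pb^2+ + 2 OH^-
Ksp = [Pb^2+][OH^-]^2
Precipitation begins when Q = Ksp. With [Pb^2+] = 7.7 × 10^-4 M:
5.1 x 10^-16 = (7.7 × 10^-4) × [OH^-]^2
[OH^-] = (5.1 x 10^-16 / 7.7 x 10^-4)^(1/2) = 8.1 x 10^-7 M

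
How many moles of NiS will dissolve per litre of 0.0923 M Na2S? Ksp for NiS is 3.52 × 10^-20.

NiS(s) ⇌ Ni^2+ + S^2-
Ksp = [Ni^2+][S^2-]
Let s = moles of NiS that dissolve per litre. [Ni^2+] = s, [S^2-] = 0.0923 + s ≈ 0.0923 (common-ion effect: S^2- is already 0.0923 M).
Ksp ≈ s × 0.0923
s = 3.81 × 10^-19 M
Check: s = 3.8 × 10^-19 ≪ 0.0923, so the approximation is valid.

s = 3.81 × 10^-19 M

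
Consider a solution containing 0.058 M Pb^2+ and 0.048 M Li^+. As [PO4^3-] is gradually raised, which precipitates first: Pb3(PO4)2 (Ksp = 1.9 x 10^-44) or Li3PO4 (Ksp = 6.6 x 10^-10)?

Pb3(PO4)2

Precipitation of each salt starts when its ion product equals its Ksp.
For Pb3(PO4)2: 1.9 x 10^-44 = (0.058)^3 × [PO4^3-]^2  ⇒  [PO4^3-] = 9.9 × 10^-21 M.
For Li3PO4: 6.6 x 10^-10 = (0.048)^3 × [PO4^3-]  ⇒  [PO4^3-] = 6.0 × 10^-6 M.
The salt with the lower threshold [PO4^3-] precipitates first: Pb3(PO4)2.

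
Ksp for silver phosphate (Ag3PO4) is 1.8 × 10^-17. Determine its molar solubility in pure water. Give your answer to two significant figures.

Ag3PO4(s) ⇌ 3 Ag^+ + PO4^3-
Ksp = [Ag^+]^3[PO4^3-]
For each mole of Ag3PO4 that dissolves: [Ag^+] = 3s, [PO4^3-] = s.
Substituting: Ksp = (3s)^3s = 27s^4
s = (1.8 × 10^-17 / 27)^(1/4) = 2.9 × 10^-5 M

s = 2.9 × 10^-5 M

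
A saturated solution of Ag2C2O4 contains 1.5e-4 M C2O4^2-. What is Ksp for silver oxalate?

Ksp = 1.4e-11

Ag2C2O4(s) <=> 2 Ag^+(aq) + C2O4^2-(aq)
Stoichiometry gives [Ag^+] = (2/1)[C2O4^2-] = 3.00 × 10^-4 M.
Ksp = [Ag^+]^2[C2O4^2-]
Ksp = (3.00 x 10^-4)^2 × 1.5 × 10^-4 = 1.4 × 10^-11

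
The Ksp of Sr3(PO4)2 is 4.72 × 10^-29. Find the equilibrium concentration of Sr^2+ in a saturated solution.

[Sr^2+] = 2.54 × 10^-6 M

Sr3(PO4)2(s) ⇌ 3 Sr^2+ + 2 PO4^3-
Ksp = [Sr^2+]^3[PO4^3-]^2
With molar solubility s: [Sr^2+] = 3s, [PO4^3-] = 2s.
Substituting: Ksp = (3s)^3(2s)^2 = 108s^5
s = (4.72 × 10^-29 / 108)^(1/5) = 8.474 x 10^-7 M
[Sr^2+] = 3s = 2.54 × 10^-6 M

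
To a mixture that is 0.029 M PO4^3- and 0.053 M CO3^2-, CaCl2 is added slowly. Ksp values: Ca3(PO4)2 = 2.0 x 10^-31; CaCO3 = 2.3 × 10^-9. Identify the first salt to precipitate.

Each salt begins to precipitate when Q = Ksp, i.e. when [Ca^2+] reaches its threshold.
For Ca3(PO4)2: 2.0 x 10^-31 = (0.029)^2 × [Ca^2+]^3  ⇒  [Ca^2+] = 6.2 × 10^-10 M.
For CaCO3: 2.3 × 10^-9 = 0.053 × [Ca^2+]  ⇒  [Ca^2+] = 4.3 x 10^-8 M.
The salt with the lower threshold [Ca^2+] precipitates first: Ca3(PO4)2.

Ca3(PO4)2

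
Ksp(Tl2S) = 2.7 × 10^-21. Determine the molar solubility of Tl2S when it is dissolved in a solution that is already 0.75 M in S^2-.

Tl2S(s) ⇌ 2 Tl^+ + S^2-
Ksp = [Tl^+]^2[S^2-]
Let s = moles of Tl2S that dissolve per litre. [Tl^+] = 2s, [S^2-] = 0.75 + s ≈ 0.75 (Ksp is small, so little additional dissolves).
Ksp ≈ (2s)^2 × 0.75
s = 3.0 × 10^-11 M
Check: s = 3.0 × 10^-11 ≪ 0.75, so the approximation is valid.

s ≈ 3.0 × 10^-11 M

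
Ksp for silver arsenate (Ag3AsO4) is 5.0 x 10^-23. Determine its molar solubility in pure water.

s = 1.2 × 10^-6 M

Ag3AsO4(s) ⇌ 3 Ag^+(aq) + AsO4^3-(aq)
Ksp = [Ag^+]^3[AsO4^3-]
With molar solubility s: [Ag^+] = 3s, [AsO4^3-] = s.
So Ksp = (3s)^3 × s = 27s^4
Solving, s = (5.0 x 10^-23/27)^(1/4) = 1.2 x 10^-6 M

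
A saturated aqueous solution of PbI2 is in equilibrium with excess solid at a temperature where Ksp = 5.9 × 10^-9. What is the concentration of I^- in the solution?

PbI2(s) <=> Pb^2+ + 2 I^-
Ksp = [Pb^2+][I^-]^2
With molar solubility s: [Pb^2+] = s, [I^-] = 2s.
So Ksp = s × (2s)^2 = 4s^3
s^3 = 5.9 × 10^-9 / 4, so s = 1.14 x 10^-3 M
[I^-] = 2s = 2.3 × 10^-3 M

[I^-] ≈ 2.3 x 10^-3 M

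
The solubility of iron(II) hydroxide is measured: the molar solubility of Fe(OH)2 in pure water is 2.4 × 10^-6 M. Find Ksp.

Ksp ≈ 5.5 × 10^-17

Fe(OH)2(s) <=> Fe^2+(aq) + 2 OH^-(aq)
With molar solubility s: [Fe^2+] = s, [OH^-] = 2s.
Ksp = [Fe^2+][OH^-]^2
Ksp = s(2s)^2 = 4s^3
Ksp = 4 × (2.4 × 10^-6)^3 = 5.5 × 10^-17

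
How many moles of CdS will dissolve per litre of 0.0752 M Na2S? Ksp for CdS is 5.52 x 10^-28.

s = 7.34 × 10^-27 M

CdS(s) <=> Cd^2+(aq) + S^2-(aq)
Ksp = [Cd^2+][S^2-]
If s mol/L dissolves here, [Cd^2+] = s, [S^2-] = 0.0752 + s ≈ 0.0752 (since S^2- from Na2S dominates).
Ksp ≈ s × 0.0752
s = 7.34 × 10^-27 M
Check: s = 7.3 × 10^-27 ≪ 0.0752, so the approximation is valid.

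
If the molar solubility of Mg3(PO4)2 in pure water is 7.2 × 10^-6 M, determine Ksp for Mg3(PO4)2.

Mg3(PO4)2(s) ⇌ 3 Mg^2+ + 2 PO4^3-
If s mol/L of Mg3(PO4)2 dissolves, [Mg^2+] = 3s and [PO4^3-] = 2s.
Ksp = [Mg^2+]^3[PO4^3-]^2
So Ksp = (3s)^3 × (2s)^2 = 108s^5
With s = 7.2 × 10^-6: Ksp = 2.1 x 10^-24

2.1e-24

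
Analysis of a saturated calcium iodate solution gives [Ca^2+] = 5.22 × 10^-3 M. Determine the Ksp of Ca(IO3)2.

Ca(IO3)2(s) ⇌ Ca^2+(aq) + 2 IO3^-(aq)
Stoichiometry gives [IO3^-] = (2/1)[Ca^2+] = 1.044 × 10^-2 M.
Ksp = [Ca^2+][IO3^-]^2
Ksp = 5.22 × 10^-3 × (1.044 x 10^-2)^2 = 5.69 x 10^-7

5.69 × 10^-7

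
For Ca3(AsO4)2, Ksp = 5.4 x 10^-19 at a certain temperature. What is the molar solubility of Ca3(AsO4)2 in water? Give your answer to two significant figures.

8.7e-5 M

Ca3(AsO4)2(s) ⇌ 3 Ca^2+ + 2 AsO4^3-
Ksp = [Ca^2+]^3[AsO4^3-]^2
If s mol/L of Ca3(AsO4)2 dissolves, [Ca^2+] = 3s and [AsO4^3-] = 2s.
So Ksp = (3s)^3 × (2s)^2 = 108s^5
s = (5.4 x 10^-19 / 108)^(1/5) = 8.7 × 10^-5 M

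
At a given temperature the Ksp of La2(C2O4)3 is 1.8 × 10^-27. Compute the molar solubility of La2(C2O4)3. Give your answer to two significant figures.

La2(C2O4)3(s) ⇌ 2 La^3+ + 3 C2O4^2-
Ksp = [La^3+]^2[C2O4^2-]^3
Let s = molar solubility. Then [La^3+] = 2s and [C2O4^2-] = 3s.
Substituting: Ksp = (2s)^2(3s)^3 = 108s^5
s^5 = 1.8 × 10^-27 / 108, so s = 1.8 x 10^-6 M

s = 1.8e-6 M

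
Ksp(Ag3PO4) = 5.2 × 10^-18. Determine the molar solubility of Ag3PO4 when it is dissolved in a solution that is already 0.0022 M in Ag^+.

s = 4.9 × 10^-10 M

Ag3PO4(s) <=> 3 Ag^+(aq) + PO4^3-(aq)
Ksp = [Ag^+]^3[PO4^3-]
Let s be the molar solubility in this solution. [Ag^+] = 0.0022 + 3s ≈ 0.0022, [PO4^3-] = s (since the Ag^+ already present dominates).
Ksp ≈ (0.0022)^3 × s
s = 4.9 x 10^-10 M
Check: 3s = 1.5 × 10^-9 ≪ 0.0022, so the approximation is valid.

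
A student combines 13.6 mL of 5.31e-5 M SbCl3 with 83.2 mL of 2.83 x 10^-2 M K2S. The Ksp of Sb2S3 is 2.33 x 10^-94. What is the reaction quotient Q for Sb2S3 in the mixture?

8.01 × 10^-16

Total volume = 13.6 + 83.2 = 96.8 mL.
[Sb^3+] = 5.31 × 10^-5 × (13.6/96.8) = 7.460 × 10^-6 M
[S^2-] = 2.83 x 10^-2 × (83.2/96.8) = 2.432 × 10^-2 M
Sb2S3(s) <=> 2 Sb^3+(aq) + 3 S^2-(aq), so Q = [Sb^3+]^2[S^2-]^3
Q = (7.460 × 10^-6)^2(2.432 × 10^-2)^3 = 8.01 × 10^-16
Q > Ksp, so Sb2S3 will precipitate.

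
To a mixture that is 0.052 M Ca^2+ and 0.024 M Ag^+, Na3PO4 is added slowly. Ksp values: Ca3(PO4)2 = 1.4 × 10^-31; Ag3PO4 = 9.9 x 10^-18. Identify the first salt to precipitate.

Precipitation of each salt starts when its ion product equals its Ksp.
For Ca3(PO4)2: 1.4 × 10^-31 = (0.052)^3 × [PO4^3-]^2  ⇒  [PO4^3-] = 3.2 x 10^-14 M.
For Ag3PO4: 9.9 x 10^-18 = (0.024)^3 × [PO4^3-]  ⇒  [PO4^3-] = 7.2 × 10^-13 M.
The salt with the lower threshold [PO4^3-] precipitates first: Ca3(PO4)2.

Ca3(PO4)2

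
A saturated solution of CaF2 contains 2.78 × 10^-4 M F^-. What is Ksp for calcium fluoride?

Ksp ≈ 1.07 x 10^-11

CaF2(s) ⇌ Ca^2+ + 2 F^-
Stoichiometry gives [Ca^2+] = (1/2)[F^-] = 1.390 × 10^-4 M.
Ksp = [Ca^2+][F^-]^2
Ksp = 1.390 x 10^-4 × (2.78 x 10^-4)^2 = 1.07 x 10^-11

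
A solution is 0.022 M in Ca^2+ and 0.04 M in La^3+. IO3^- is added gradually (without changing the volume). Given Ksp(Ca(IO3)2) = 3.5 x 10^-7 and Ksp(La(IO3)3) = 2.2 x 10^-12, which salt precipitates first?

Precipitation of each salt starts when its ion product equals its Ksp.
For Ca(IO3)2: 3.5 x 10^-7 = 0.022 × [IO3^-]^2  ⇒  [IO3^-] = 4.0 x 10^-3 M.
For La(IO3)3: 2.2 x 10^-12 = 0.04 × [IO3^-]^3  ⇒  [IO3^-] = 3.8 x 10^-4 M.
The salt with the lower threshold [IO3^-] precipitates first: La(IO3)3.

La(IO3)3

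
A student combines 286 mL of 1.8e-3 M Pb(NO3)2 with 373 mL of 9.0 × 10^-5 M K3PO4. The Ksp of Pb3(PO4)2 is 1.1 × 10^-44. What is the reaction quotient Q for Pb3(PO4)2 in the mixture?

1.2e-18

Total volume = 286 + 373 = 659 mL.
[Pb^2+] = 1.8 x 10^-3 × (286/659) = 7.81 x 10^-4 M
[PO4^3-] = 9.0 × 10^-5 × (373/659) = 5.09 × 10^-5 M
Pb3(PO4)2(s) ⇌ 3 Pb^2+ + 2 PO4^3-, so Q = [Pb^2+]^3[PO4^3-]^2
Q = (7.81 x 10^-4)^3(5.09 × 10^-5)^2 = 1.2 × 10^-18
Q > Ksp, so Pb3(PO4)2 will precipitate.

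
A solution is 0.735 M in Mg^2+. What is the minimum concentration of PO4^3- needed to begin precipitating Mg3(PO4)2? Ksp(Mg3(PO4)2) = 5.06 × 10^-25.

1.13 × 10^-12 M

Mg3(PO4)2(s) <=> 3 Mg^2+ + 2 PO4^3-
Ksp = [Mg^2+]^3[PO4^3-]^2
Precipitation begins when Q = Ksp. With [Mg^2+] = 0.735 M:
5.06 × 10^-25 = (0.735)^3 × [PO4^3-]^2
[PO4^3-] = (5.06 × 10^-25 / 3.971 x 10^-1)^(1/2) = 1.13 x 10^-12 M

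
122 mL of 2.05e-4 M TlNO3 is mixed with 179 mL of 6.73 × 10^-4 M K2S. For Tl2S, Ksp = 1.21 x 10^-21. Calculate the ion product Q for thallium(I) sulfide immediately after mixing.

Q ≈ 2.76 x 10^-12

Total volume = 122 + 179 = 301 mL.
[Tl^+] = 2.05 x 10^-4 × (122/301) = 8.309 × 10^-5 M
[S^2-] = 6.73 × 10^-4 × (179/301) = 4.002 × 10^-4 M
Tl2S(s) <=> 2 Tl^+ + S^2-, so Q = [Tl^+]^2[S^2-]
Q = (8.309 x 10^-5)^2(4.002 × 10^-4) = 2.76 × 10^-12
Q > Ksp, so Tl2S will precipitate.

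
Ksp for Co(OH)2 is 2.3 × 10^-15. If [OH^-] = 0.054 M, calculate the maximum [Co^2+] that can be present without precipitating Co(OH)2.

7.9 × 10^-13 M

Co(OH)2(s) ⇌ Co^2+ + 2 OH^-
Ksp = [Co^2+][OH^-]^2
Precipitation begins when Q = Ksp. With [OH^-] = 0.054 M:
2.3 × 10^-15 = (0.054)^2 × [Co^2+]
[Co^2+] = (2.3 × 10^-15 / 2.92 x 10^-3) = 7.9 × 10^-13 M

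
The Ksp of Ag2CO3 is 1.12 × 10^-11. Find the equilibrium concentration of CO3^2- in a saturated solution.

[CO3^2-] = 1.41 × 10^-4 M

Ag2CO3(s) ⇌ 2 Ag^+(aq) + CO3^2-(aq)
Ksp = [Ag^+]^2[CO3^2-]
With molar solubility s: [Ag^+] = 2s, [CO3^2-] = s.
So Ksp = (2s)^2 × s = 4s^3
Solving, s = (1.12 × 10^-11/4)^(1/3) = 1.409 × 10^-4 M
[CO3^2-] = s = 1.41 × 10^-4 M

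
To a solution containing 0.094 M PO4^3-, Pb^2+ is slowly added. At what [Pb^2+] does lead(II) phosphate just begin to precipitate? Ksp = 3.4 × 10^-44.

[Pb^2+] ≈ 1.6 x 10^-14 M

Pb3(PO4)2(s) <=> 3 Pb^2+(aq) + 2 PO4^3-(aq)
Ksp = [Pb^2+]^3[PO4^3-]^2
Precipitation begins when Q = Ksp. With [PO4^3-] = 0.094 M:
3.4 × 10^-44 = (0.094)^2 × [Pb^2+]^3
[Pb^2+] = (3.4 × 10^-44 / 8.84 × 10^-3)^(1/3) = 1.6 × 10^-14 M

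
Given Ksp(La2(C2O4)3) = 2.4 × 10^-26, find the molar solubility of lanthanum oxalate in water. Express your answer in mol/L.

La2(C2O4)3(s) <=> 2 La^3+(aq) + 3 C2O4^2-(aq)
Ksp = [La^3+]^2[C2O4^2-]^3
With molar solubility s: [La^3+] = 2s, [C2O4^2-] = 3s.
Ksp = (2s)^2(3s)^3 = 108s^5
s^5 = 2.4 × 10^-26 / 108, so s = 2.9 × 10^-6 M

s = 2.9e-6 M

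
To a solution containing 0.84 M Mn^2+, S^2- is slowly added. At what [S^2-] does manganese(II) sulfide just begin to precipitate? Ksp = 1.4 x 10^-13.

1.7 × 10^-13 M

MnS(s) ⇌ Mn^2+(aq) + S^2-(aq)
Ksp = [Mn^2+][S^2-]
Precipitation begins when Q = Ksp. With [Mn^2+] = 0.84 M:
1.4 x 10^-13 = (0.84) × [S^2-]
[S^2-] = (1.4 x 10^-13 / 8.4 × 10^-1) = 1.7 × 10^-13 M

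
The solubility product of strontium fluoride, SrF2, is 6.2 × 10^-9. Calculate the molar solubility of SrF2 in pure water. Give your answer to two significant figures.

SrF2(s) <=> Sr^2+(aq) + 2 F^-(aq)
Ksp = [Sr^2+][F^-]^2
Let s = molar solubility. Then [Sr^2+] = s and [F^-] = 2s.
So Ksp = s × (2s)^2 = 4s^3
Solving, s = (6.2 × 10^-9/4)^(1/3) = 1.2 × 10^-3 M

s ≈ 1.2 × 10^-3 M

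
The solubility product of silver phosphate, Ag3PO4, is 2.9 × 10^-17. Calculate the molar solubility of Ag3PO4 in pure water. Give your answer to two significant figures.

3.2 × 10^-5 M

Ag3PO4(s) ⇌ 3 Ag^+(aq) + PO4^3-(aq)
Ksp = [Ag^+]^3[PO4^3-]
If s mol/L of Ag3PO4 dissolves, [Ag^+] = 3s and [PO4^3-] = s.
So Ksp = (3s)^3 × s = 27s^4
Solving, s = (2.9 × 10^-17/27)^(1/4) = 3.2 x 10^-5 M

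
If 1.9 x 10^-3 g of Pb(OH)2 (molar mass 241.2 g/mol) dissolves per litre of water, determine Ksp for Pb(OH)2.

Ksp = 2.0 × 10^-15

Molar solubility s = (1.9 × 10^-3 g/L) / (241.2 g/mol) = 7.88 × 10^-6 M.
Pb(OH)2(s) ⇌ Pb^2+(aq) + 2 OH^-(aq)
Let s = molar solubility. Then [Pb^2+] = s and [OH^-] = 2s.
Ksp = [Pb^2+][OH^-]^2
So Ksp = s × (2s)^2 = 4s^3
Ksp = 4 × (7.88 × 10^-6)^3 = 2.0 × 10^-15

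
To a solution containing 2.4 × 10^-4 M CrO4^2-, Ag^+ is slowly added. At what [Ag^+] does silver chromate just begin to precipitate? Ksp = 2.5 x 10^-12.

Ag2CrO4(s) ⇌ 2 Ag^+(aq) + CrO4^2-(aq)
Ksp = [Ag^+]^2[CrO4^2-]
Precipitation begins when Q = Ksp. With [CrO4^2-] = 2.4 × 10^-4 M:
2.5 x 10^-12 = (2.4 × 10^-4) × [Ag^+]^2
[Ag^+] = (2.5 x 10^-12 / 2.4 × 10^-4)^(1/2) = 1.0 × 10^-4 M

[Ag^+] = 1.0 x 10^-4 M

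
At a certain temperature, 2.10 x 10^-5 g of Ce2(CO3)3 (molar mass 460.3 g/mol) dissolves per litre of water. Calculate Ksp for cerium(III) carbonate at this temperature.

2.13 × 10^-35

Molar solubility s = (2.10 × 10^-5 g/L) / (460.3 g/mol) = 4.562 × 10^-8 M.
Ce2(CO3)3(s) ⇌ 2 Ce^3+(aq) + 3 CO3^2-(aq)
If s mol/L of Ce2(CO3)3 dissolves, [Ce^3+] = 2s and [CO3^2-] = 3s.
Ksp = [Ce^3+]^2[CO3^2-]^3
Substituting: Ksp = (2s)^2(3s)^3 = 108s^5
With s = 4.562 × 10^-8: Ksp = 2.13 x 10^-35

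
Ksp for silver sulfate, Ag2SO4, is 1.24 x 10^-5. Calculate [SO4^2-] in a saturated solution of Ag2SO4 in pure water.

[SO4^2-] = 0.0146 M

Ag2SO4(s) ⇌ 2 Ag^+ + SO4^2-
Ksp = [Ag^+]^2[SO4^2-]
With molar solubility s: [Ag^+] = 2s, [SO4^2-] = s.
So Ksp = (2s)^2 × s = 4s^3
s = (1.24 x 10^-5 / 4)^(1/3) = 1.458 × 10^-2 M
[SO4^2-] = s = 1.46 × 10^-2 M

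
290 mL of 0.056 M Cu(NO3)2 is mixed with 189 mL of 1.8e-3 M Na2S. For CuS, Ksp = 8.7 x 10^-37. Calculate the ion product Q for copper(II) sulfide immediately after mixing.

Q = 2.4 x 10^-5

Total volume = 290 + 189 = 479 mL.
[Cu^2+] = 5.6 x 10^-2 × (290/479) = 3.39 x 10^-2 M
[S^2-] = 1.8 x 10^-3 × (189/479) = 7.10 x 10^-4 M
CuS(s) <=> Cu^2+(aq) + S^2-(aq), so Q = [Cu^2+][S^2-]
Q = (3.39 × 10^-2)(7.10 × 10^-4) = 2.4 × 10^-5
Q > Ksp, so CuS will precipitate.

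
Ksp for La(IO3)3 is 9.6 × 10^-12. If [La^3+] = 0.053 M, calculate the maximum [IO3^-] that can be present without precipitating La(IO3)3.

[IO3^-] ≈ 5.7 × 10^-4 M

La(IO3)3(s) ⇌ La^3+ + 3 IO3^-
Ksp = [La^3+][IO3^-]^3
Precipitation begins when Q = Ksp. With [La^3+] = 0.053 M:
9.6 × 10^-12 = (0.053) × [IO3^-]^3
[IO3^-] = (9.6 × 10^-12 / 5.3 × 10^-2)^(1/3) = 5.7 × 10^-4 M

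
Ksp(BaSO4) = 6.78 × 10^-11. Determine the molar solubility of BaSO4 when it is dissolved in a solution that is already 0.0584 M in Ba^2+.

1.16e-9 M

BaSO4(s) <=> Ba^2+ + SO4^2-
Ksp = [Ba^2+][SO4^2-]
If s mol/L dissolves here, [Ba^2+] = 0.0584 + s ≈ 0.0584, [SO4^2-] = s (common-ion effect: Ba^2+ is already 0.0584 M).
Ksp ≈ 0.0584 × s
s = 1.16 x 10^-9 M
Check: s = 1.2 × 10^-9 ≪ 0.0584, so the approximation is valid.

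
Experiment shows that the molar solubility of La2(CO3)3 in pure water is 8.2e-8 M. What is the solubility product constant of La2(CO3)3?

Ksp ≈ 4.0 × 10^-34

La2(CO3)3(s) ⇌ 2 La^3+(aq) + 3 CO3^2-(aq)
If s mol/L of La2(CO3)3 dissolves, [La^3+] = 2s and [CO3^2-] = 3s.
Ksp = [La^3+]^2[CO3^2-]^3
Substituting: Ksp = (2s)^2(3s)^3 = 108s^5
Ksp = 108 × (8.2 × 10^-8)^5 = 4.0 × 10^-34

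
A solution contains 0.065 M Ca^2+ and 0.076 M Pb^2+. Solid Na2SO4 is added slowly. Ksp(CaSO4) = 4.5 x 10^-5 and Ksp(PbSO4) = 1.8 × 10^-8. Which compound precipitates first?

Each salt begins to precipitate when Q = Ksp, i.e. when [SO4^2-] reaches its threshold.
For CaSO4: 4.5 x 10^-5 = 0.065 × [SO4^2-]  ⇒  [SO4^2-] = 6.9 × 10^-4 M.
For PbSO4: 1.8 × 10^-8 = 0.076 × [SO4^2-]  ⇒  [SO4^2-] = 2.4 x 10^-7 M.
The salt with the lower threshold [SO4^2-] precipitates first: PbSO4.

PbSO4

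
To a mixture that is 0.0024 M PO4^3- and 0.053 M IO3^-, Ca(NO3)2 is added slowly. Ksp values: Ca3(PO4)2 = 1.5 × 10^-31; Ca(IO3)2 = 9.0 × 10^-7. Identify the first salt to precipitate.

Precipitation of each salt starts when its ion product equals its Ksp.
For Ca3(PO4)2: 1.5 × 10^-31 = (0.0024)^2 × [Ca^2+]^3  ⇒  [Ca^2+] = 3.0 x 10^-9 M.
For Ca(IO3)2: 9.0 × 10^-7 = (0.053)^2 × [Ca^2+]  ⇒  [Ca^2+] = 3.2 × 10^-4 M.
The salt with the lower threshold [Ca^2+] precipitates first: Ca3(PO4)2.

Ca3(PO4)2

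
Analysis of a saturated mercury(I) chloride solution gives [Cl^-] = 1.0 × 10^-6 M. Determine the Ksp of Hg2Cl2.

Hg2Cl2(s) ⇌ Hg2^2+(aq) + 2 Cl^-(aq)
Stoichiometry gives [Hg2^2+] = (1/2)[Cl^-] = 5.00 x 10^-7 M.
Ksp = [Hg2^2+][Cl^-]^2
Ksp = 5.00 x 10^-7 × (1.0 × 10^-6)^2 = 5.0 x 10^-19

Ksp = 5.0 × 10^-19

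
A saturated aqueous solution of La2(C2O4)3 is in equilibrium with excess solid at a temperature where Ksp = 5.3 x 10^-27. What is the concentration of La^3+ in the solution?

4.4 x 10^-6 M

La2(C2O4)3(s) <=> 2 La^3+ + 3 C2O4^2-
Ksp = [La^3+]^2[C2O4^2-]^3
If s mol/L of La2(C2O4)3 dissolves, [La^3+] = 2s and [C2O4^2-] = 3s.
Ksp = (2s)^2(3s)^3 = 108s^5
s^5 = 5.3 x 10^-27 / 108, so s = 2.18 × 10^-6 M
[La^3+] = 2s = 4.4 x 10^-6 M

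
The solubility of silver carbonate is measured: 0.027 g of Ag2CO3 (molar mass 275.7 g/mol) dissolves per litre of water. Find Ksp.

Ksp = 3.8 x 10^-12

Molar solubility s = (2.7 x 10^-2 g/L) / (275.7 g/mol) = 9.79 × 10^-5 M.
Ag2CO3(s) <=> 2 Ag^+ + CO3^2-
For each mole of Ag2CO3 that dissolves: [Ag^+] = 2s, [CO3^2-] = s.
Ksp = [Ag^+]^2[CO3^2-]
So Ksp = (2s)^2 × s = 4s^3
With s = 9.79 × 10^-5: Ksp = 3.8 × 10^-12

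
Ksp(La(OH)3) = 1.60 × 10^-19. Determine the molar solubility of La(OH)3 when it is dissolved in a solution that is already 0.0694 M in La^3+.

La(OH)3(s) <=> La^3+ + 3 OH^-
Ksp = [La^3+][OH^-]^3
If s mol/L dissolves here, [La^3+] = 0.0694 + s ≈ 0.0694, [OH^-] = 3s (Ksp is small, so little additional dissolves).
Ksp ≈ 0.0694 × (3s)^3
s = 4.40 × 10^-7 M
Check: s = 4.4 × 10^-7 ≪ 0.0694, so the approximation is valid.

s ≈ 4.40 × 10^-7 M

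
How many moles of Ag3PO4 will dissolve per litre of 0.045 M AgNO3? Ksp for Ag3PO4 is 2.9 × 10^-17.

s = 3.2 × 10^-13 M

Ag3PO4(s) <=> 3 Ag^+ + PO4^3-
Ksp = [Ag^+]^3[PO4^3-]
If s mol/L dissolves here, [Ag^+] = 0.045 + 3s ≈ 0.045, [PO4^3-] = s (since Ag^+ from AgNO3 dominates).
Ksp ≈ (0.045)^3 × s
s = 3.2 × 10^-13 M
Check: 3s = 9.5 × 10^-13 ≪ 0.045, so the approximation is valid.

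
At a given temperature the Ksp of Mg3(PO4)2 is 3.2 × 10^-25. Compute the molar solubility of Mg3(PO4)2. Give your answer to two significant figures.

4.9e-6 M

Mg3(PO4)2(s) ⇌ 3 Mg^2+(aq) + 2 PO4^3-(aq)
Ksp = [Mg^2+]^3[PO4^3-]^2
If s mol/L of Mg3(PO4)2 dissolves, [Mg^2+] = 3s and [PO4^3-] = 2s.
Substituting: Ksp = (3s)^3(2s)^2 = 108s^5
s = (3.2 × 10^-25 / 108)^(1/5) = 4.9 × 10^-6 M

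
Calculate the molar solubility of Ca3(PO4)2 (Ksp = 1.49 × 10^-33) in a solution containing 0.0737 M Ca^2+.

Ca3(PO4)2(s) ⇌ 3 Ca^2+(aq) + 2 PO4^3-(aq)
Ksp = [Ca^2+]^3[PO4^3-]^2
If s mol/L dissolves here, [Ca^2+] = 0.0737 + 3s ≈ 0.0737, [PO4^3-] = 2s (common-ion effect: Ca^2+ is already 0.0737 M).
Ksp ≈ (0.0737)^3 × (2s)^2
s = 9.65 × 10^-16 M
Check: 3s = 2.9 × 10^-15 ≪ 0.0737, so the approximation is valid.

9.65 × 10^-16 M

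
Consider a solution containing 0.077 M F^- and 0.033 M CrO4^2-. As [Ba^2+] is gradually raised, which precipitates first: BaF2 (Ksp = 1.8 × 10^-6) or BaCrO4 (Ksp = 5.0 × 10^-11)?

BaCrO4

Each salt begins to precipitate when Q = Ksp, i.e. when [Ba^2+] reaches its threshold.
For BaF2: 1.8 × 10^-6 = (0.077)^2 × [Ba^2+]  ⇒  [Ba^2+] = 3.0 × 10^-4 M.
For BaCrO4: 5.0 × 10^-11 = 0.033 × [Ba^2+]  ⇒  [Ba^2+] = 1.5 × 10^-9 M.
The salt with the lower threshold [Ba^2+] precipitates first: BaCrO4.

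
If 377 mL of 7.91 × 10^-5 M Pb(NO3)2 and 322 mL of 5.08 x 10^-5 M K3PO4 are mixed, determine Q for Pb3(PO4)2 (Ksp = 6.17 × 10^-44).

Total volume = 377 + 322 = 699 mL.
[Pb^2+] = 7.91 x 10^-5 × (377/699) = 4.266 × 10^-5 M
[PO4^3-] = 5.08 x 10^-5 × (322/699) = 2.340 × 10^-5 M
Pb3(PO4)2(s) ⇌ 3 Pb^2+ + 2 PO4^3-, so Q = [Pb^2+]^3[PO4^3-]^2
Q = (4.266 × 10^-5)^3(2.340 × 10^-5)^2 = 4.25 × 10^-23
Q > Ksp, so Pb3(PO4)2 will precipitate.

4.25e-23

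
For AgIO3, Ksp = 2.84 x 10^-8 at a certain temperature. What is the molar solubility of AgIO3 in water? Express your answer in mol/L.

s = 1.69 × 10^-4 M

AgIO3(s) ⇌ Ag^+(aq) + IO3^-(aq)
Ksp = [Ag^+][IO3^-]
With molar solubility s: [Ag^+] = s, [IO3^-] = s.
Ksp = s × s = s^2
s = √(2.84 x 10^-8) = 1.69 × 10^-4 M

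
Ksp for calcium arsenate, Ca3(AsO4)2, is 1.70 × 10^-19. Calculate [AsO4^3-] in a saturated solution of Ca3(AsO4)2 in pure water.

Ca3(AsO4)2(s) ⇌ 3 Ca^2+(aq) + 2 AsO4^3-(aq)
Ksp = [Ca^2+]^3[AsO4^3-]^2
If s mol/L of Ca3(AsO4)2 dissolves, [Ca^2+] = 3s and [AsO4^3-] = 2s.
So Ksp = (3s)^3 × (2s)^2 = 108s^5
s = (1.70 × 10^-19 / 108)^(1/5) = 6.909 × 10^-5 M
[AsO4^3-] = 2s = 1.38 x 10^-4 M

[AsO4^3-] = 1.38 x 10^-4 M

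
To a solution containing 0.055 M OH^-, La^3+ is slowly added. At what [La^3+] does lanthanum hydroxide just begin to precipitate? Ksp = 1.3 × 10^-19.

[La^3+] ≈ 7.8 × 10^-16 M

La(OH)3(s) <=> La^3+ + 3 OH^-
Ksp = [La^3+][OH^-]^3
Precipitation begins when Q = Ksp. With [OH^-] = 0.055 M:
1.3 × 10^-19 = (0.055)^3 × [La^3+]
[La^3+] = (1.3 × 10^-19 / 1.66 × 10^-4) = 7.8 x 10^-16 M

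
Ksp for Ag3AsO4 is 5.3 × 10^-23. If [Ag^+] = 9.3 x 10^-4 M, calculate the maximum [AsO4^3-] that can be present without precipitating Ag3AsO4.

[AsO4^3-] ≈ 6.6 x 10^-14 M

Ag3AsO4(s) ⇌ 3 Ag^+(aq) + AsO4^3-(aq)
Ksp = [Ag^+]^3[AsO4^3-]
Precipitation begins when Q = Ksp. With [Ag^+] = 9.3 x 10^-4 M:
5.3 × 10^-23 = (9.3 x 10^-4)^3 × [AsO4^3-]
[AsO4^3-] = (5.3 × 10^-23 / 8.04 × 10^-10) = 6.6 × 10^-14 M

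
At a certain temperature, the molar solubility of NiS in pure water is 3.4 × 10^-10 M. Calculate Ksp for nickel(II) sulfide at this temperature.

NiS(s) <=> Ni^2+ + S^2-
With molar solubility s: [Ni^2+] = s, [S^2-] = s.
Ksp = [Ni^2+][S^2-]
Ksp = s × s = s^2
Ksp = (3.4 x 10^-10)^2 = 1.2 × 10^-19

Ksp = 1.2 × 10^-19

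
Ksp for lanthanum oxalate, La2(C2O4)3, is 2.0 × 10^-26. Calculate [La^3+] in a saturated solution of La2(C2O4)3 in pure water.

[La^3+] = 5.7e-6 M

La2(C2O4)3(s) ⇌ 2 La^3+ + 3 C2O4^2-
Ksp = [La^3+]^2[C2O4^2-]^3
If s mol/L of La2(C2O4)3 dissolves, [La^3+] = 2s and [C2O4^2-] = 3s.
So Ksp = (2s)^2 × (3s)^3 = 108s^5
s = (2.0 × 10^-26 / 108)^(1/5) = 2.84 × 10^-6 M
[La^3+] = 2s = 5.7 x 10^-6 M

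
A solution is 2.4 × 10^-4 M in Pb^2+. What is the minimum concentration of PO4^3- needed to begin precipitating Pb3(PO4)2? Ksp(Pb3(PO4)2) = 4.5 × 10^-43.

1.8e-16 M

Pb3(PO4)2(s) ⇌ 3 Pb^2+(aq) + 2 PO4^3-(aq)
Ksp = [Pb^2+]^3[PO4^3-]^2
Precipitation begins when Q = Ksp. With [Pb^2+] = 2.4 × 10^-4 M:
4.5 × 10^-43 = (2.4 × 10^-4)^3 × [PO4^3-]^2
[PO4^3-] = (4.5 × 10^-43 / 1.38 × 10^-11)^(1/2) = 1.8 × 10^-16 M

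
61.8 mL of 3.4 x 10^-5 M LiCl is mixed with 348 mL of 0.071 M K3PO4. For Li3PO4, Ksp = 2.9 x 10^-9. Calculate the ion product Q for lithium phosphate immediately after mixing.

Total volume = 61.8 + 348 = 409.8 mL.
[Li^+] = 3.4 x 10^-5 × (61.8/409.8) = 5.13 x 10^-6 M
[PO4^3-] = 7.1 x 10^-2 × (348/409.8) = 6.03 x 10^-2 M
Li3PO4(s) ⇌ 3 Li^+(aq) + PO4^3-(aq), so Q = [Li^+]^3[PO4^3-]
Q = (5.13 × 10^-6)^3(6.03 × 10^-2) = 8.1 × 10^-18
Q < Ksp, so no precipitate of Li3PO4 forms.

8.1 × 10^-18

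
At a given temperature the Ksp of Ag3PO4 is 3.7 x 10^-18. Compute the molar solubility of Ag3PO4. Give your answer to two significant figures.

1.9 × 10^-5 M

Ag3PO4(s) ⇌ 3 Ag^+ + PO4^3-
Ksp = [Ag^+]^3[PO4^3-]
Let s = molar solubility. Then [Ag^+] = 3s and [PO4^3-] = s.
Ksp = (3s)^3s = 27s^4
Solving, s = (3.7 x 10^-18/27)^(1/4) = 1.9 × 10^-5 M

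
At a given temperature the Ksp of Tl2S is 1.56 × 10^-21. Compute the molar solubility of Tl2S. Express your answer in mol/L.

s ≈ 7.31e-8 M

Tl2S(s) <=> 2 Tl^+ + S^2-
Ksp = [Tl^+]^2[S^2-]
If s mol/L of Tl2S dissolves, [Tl^+] = 2s and [S^2-] = s.
Ksp = (2s)^2s = 4s^3
Solving, s = (1.56 × 10^-21/4)^(1/3) = 7.31 x 10^-8 M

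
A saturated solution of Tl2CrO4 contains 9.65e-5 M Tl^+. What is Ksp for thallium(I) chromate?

Tl2CrO4(s) <=> 2 Tl^+ + CrO4^2-
Stoichiometry gives [CrO4^2-] = (1/2)[Tl^+] = 4.825 × 10^-5 M.
Ksp = [Tl^+]^2[CrO4^2-]
Ksp = (9.65 x 10^-5)^2 × 4.825 × 10^-5 = 4.49 × 10^-13

Ksp ≈ 4.49e-13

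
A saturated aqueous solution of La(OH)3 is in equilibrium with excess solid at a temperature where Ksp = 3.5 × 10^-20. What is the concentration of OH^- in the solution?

La(OH)3(s) <=> La^3+ + 3 OH^-
Ksp = [La^3+][OH^-]^3
If s mol/L of La(OH)3 dissolves, [La^3+] = s and [OH^-] = 3s.
Substituting: Ksp = s(3s)^3 = 27s^4
Solving, s = (3.5 × 10^-20/27)^(1/4) = 6.00 x 10^-6 M
[OH^-] = 3s = 1.8 × 10^-5 M

[OH^-] ≈ 1.8 x 10^-5 M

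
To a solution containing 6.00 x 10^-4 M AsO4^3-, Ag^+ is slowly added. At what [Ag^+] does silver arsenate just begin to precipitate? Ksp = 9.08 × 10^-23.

Ag3AsO4(s) ⇌ 3 Ag^+ + AsO4^3-
Ksp = [Ag^+]^3[AsO4^3-]
Precipitation begins when Q = Ksp. With [AsO4^3-] = 6.00 x 10^-4 M:
9.08 × 10^-23 = (6.00 x 10^-4) × [Ag^+]^3
[Ag^+] = (9.08 × 10^-23 / 6.00 × 10^-4)^(1/3) = 5.33 × 10^-7 M

5.33 x 10^-7 M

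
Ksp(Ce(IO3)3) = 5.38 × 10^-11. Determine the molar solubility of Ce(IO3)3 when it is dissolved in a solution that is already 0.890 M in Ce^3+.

s = 1.31e-4 M

Ce(IO3)3(s) <=> Ce^3+(aq) + 3 IO3^-(aq)
Ksp = [Ce^3+][IO3^-]^3
Let s = moles of Ce(IO3)3 that dissolve per litre. [Ce^3+] = 0.890 + s ≈ 0.890, [IO3^-] = 3s (common-ion effect: Ce^3+ is already 0.890 M).
Ksp ≈ 0.890 × (3s)^3
s = 1.31 × 10^-4 M
Check: s = 1.3 x 10^-4 ≪ 0.890, so the approximation is valid.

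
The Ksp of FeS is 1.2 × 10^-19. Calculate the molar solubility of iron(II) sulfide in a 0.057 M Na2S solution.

FeS(s) ⇌ Fe^2+ + S^2-
Ksp = [Fe^2+][S^2-]
Let s be the molar solubility in this solution. [Fe^2+] = s, [S^2-] = 0.057 + s ≈ 0.057 (common-ion effect: S^2- is already 0.057 M).
Ksp ≈ s × 0.057
s = 2.1 × 10^-18 M
Check: s = 2.1 × 10^-18 ≪ 0.057, so the approximation is valid.

2.1e-18 M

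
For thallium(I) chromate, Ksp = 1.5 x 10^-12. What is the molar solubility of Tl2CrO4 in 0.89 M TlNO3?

Tl2CrO4(s) ⇌ 2 Tl^+ + CrO4^2-
Ksp = [Tl^+]^2[CrO4^2-]
Let s be the molar solubility in this solution. [Tl^+] = 0.89 + 2s ≈ 0.89, [CrO4^2-] = s (Ksp is small, so little additional dissolves).
Ksp ≈ (0.89)^2 × s
s = 1.9 × 10^-12 M
Check: 2s = 3.8 × 10^-12 ≪ 0.89, so the approximation is valid.

s ≈ 1.9e-12 M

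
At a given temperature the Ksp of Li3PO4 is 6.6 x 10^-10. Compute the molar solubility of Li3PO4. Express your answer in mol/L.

s = 2.2 × 10^-3 M

Li3PO4(s) ⇌ 3 Li^+(aq) + PO4^3-(aq)
Ksp = [Li^+]^3[PO4^3-]
If s mol/L of Li3PO4 dissolves, [Li^+] = 3s and [PO4^3-] = s.
Ksp = (3s)^3s = 27s^4
s = (6.6 x 10^-10 / 27)^(1/4) = 2.2 × 10^-3 M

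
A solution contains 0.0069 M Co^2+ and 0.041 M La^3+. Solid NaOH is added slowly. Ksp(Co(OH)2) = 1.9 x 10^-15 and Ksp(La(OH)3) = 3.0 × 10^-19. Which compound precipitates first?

Each salt begins to precipitate when Q = Ksp, i.e. when [OH^-] reaches its threshold.
For Co(OH)2: 1.9 x 10^-15 = 0.0069 × [OH^-]^2  ⇒  [OH^-] = 5.2 x 10^-7 M.
For La(OH)3: 3.0 × 10^-19 = 0.041 × [OH^-]^3  ⇒  [OH^-] = 1.9 x 10^-6 M.
The salt with the lower threshold [OH^-] precipitates first: Co(OH)2.

Co(OH)2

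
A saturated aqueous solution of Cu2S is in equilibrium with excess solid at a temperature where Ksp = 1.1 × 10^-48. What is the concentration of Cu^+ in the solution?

[Cu^+] = 1.3e-16 M

Cu2S(s) ⇌ 2 Cu^+(aq) + S^2-(aq)
Ksp = [Cu^+]^2[S^2-]
Let s = molar solubility. Then [Cu^+] = 2s and [S^2-] = s.
Ksp = (2s)^2s = 4s^3
Solving, s = (1.1 × 10^-48/4)^(1/3) = 6.50 x 10^-17 M
[Cu^+] = 2s = 1.3 × 10^-16 M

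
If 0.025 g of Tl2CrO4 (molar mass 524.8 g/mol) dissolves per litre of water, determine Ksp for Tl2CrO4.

Ksp = 4.3 × 10^-13

Molar solubility s = (2.5 x 10^-2 g/L) / (524.8 g/mol) = 4.76 × 10^-5 M.
Tl2CrO4(s) ⇌ 2 Tl^+(aq) + CrO4^2-(aq)
For each mole of Tl2CrO4 that dissolves: [Tl^+] = 2s, [CrO4^2-] = s.
Ksp = [Tl^+]^2[CrO4^2-]
Ksp = (2s)^2s = 4s^3
Ksp = 4 × (4.76 x 10^-5)^3 = 4.3 × 10^-13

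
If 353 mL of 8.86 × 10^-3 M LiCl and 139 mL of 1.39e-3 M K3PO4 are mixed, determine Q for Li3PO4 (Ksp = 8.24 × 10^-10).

Total volume = 353 + 139 = 492 mL.
[Li^+] = 8.86 × 10^-3 × (353/492) = 6.357 x 10^-3 M
[PO4^3-] = 1.39 × 10^-3 × (139/492) = 3.927 x 10^-4 M
Li3PO4(s) ⇌ 3 Li^+(aq) + PO4^3-(aq), so Q = [Li^+]^3[PO4^3-]
Q = (6.357 × 10^-3)^3(3.927 × 10^-4) = 1.01 × 10^-10
Q < Ksp, so no precipitate of Li3PO4 forms.

1.01 × 10^-10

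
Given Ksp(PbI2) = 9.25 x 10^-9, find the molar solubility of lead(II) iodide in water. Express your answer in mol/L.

PbI2(s) ⇌ Pb^2+ + 2 I^-
Ksp = [Pb^2+][I^-]^2
With molar solubility s: [Pb^2+] = s, [I^-] = 2s.
So Ksp = s × (2s)^2 = 4s^3
s = (9.25 x 10^-9 / 4)^(1/3) = 1.32 x 10^-3 M

s = 1.32 × 10^-3 M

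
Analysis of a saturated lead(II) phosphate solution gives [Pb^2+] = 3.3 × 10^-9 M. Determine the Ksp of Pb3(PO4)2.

Pb3(PO4)2(s) <=> 3 Pb^2+(aq) + 2 PO4^3-(aq)
Stoichiometry gives [PO4^3-] = (2/3)[Pb^2+] = 2.20 × 10^-9 M.
Ksp = [Pb^2+]^3[PO4^3-]^2
Ksp = (3.3 × 10^-9)^3 × (2.20 x 10^-9)^2 = 1.7 × 10^-43

1.7 × 10^-43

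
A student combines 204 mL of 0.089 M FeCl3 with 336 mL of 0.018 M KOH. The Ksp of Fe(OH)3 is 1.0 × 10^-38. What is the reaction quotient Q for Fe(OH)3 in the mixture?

Total volume = 204 + 336 = 540 mL.
[Fe^3+] = 8.9 x 10^-2 × (204/540) = 3.36 x 10^-2 M
[OH^-] = 1.8 x 10^-2 × (336/540) = 1.12 × 10^-2 M
Fe(OH)3(s) <=> Fe^3+(aq) + 3 OH^-(aq), so Q = [Fe^3+][OH^-]^3
Q = (3.36 × 10^-2)(1.12 × 10^-2)^3 = 4.7 × 10^-8
Q > Ksp, so Fe(OH)3 will precipitate.

4.7 x 10^-8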